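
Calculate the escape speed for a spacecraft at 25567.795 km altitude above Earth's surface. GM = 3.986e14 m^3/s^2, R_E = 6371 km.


r = 6371.0 + 25567.795 = 31938.7950 km = 3.1938795e+07 m
v_esc = sqrt(2*mu/r) = sqrt(2*3.986e14 / 3.1938795e+07)
v_esc = 4996.0225 m/s = 4.9960 km/s

4.9960 km/s


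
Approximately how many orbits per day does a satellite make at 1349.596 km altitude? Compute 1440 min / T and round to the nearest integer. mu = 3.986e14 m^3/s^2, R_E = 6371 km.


r = 7.720596e+06 m
T = 2*pi*sqrt(r^3/mu) = 6751.3009 s = 112.5217 min
revs/day = 1440 / 112.5217 = 12.7975
Rounded: 13 revolutions per day

13 revolutions per day


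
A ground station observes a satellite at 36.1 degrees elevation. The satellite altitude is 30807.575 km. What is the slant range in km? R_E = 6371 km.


h = 30807.575 km, el = 36.1 deg
d = -R_E*sin(el) + sqrt((R_E*sin(el))^2 + 2*R_E*h + h^2)
d = -6371.0000*sin(0.6300639) + sqrt((6371.0000*0.5891964)^2 + 2*6371.0000*30807.575 + 30807.575^2)
d = 33066.7078 km

33066.7078 km


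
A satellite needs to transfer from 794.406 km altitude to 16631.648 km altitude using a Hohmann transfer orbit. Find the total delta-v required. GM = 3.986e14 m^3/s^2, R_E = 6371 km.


r1 = 7165.4060 km = 7.165406e+06 m
r2 = 23002.6480 km = 2.3002648e+07 m
dv1 = sqrt(mu/r1)*(sqrt(2*r2/(r1+r2)) - 1) = 1751.9562 m/s
dv2 = sqrt(mu/r2)*(1 - sqrt(2*r1/(r1+r2))) = 1293.6720 m/s
total dv = |dv1| + |dv2| = 1751.9562 + 1293.6720 = 3045.6282 m/s = 3.0456 km/s

3.0456 km/s


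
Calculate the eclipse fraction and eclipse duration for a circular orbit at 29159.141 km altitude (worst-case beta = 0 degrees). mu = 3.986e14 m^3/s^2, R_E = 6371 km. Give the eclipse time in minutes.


r = 35530.1410 km
T = 1110.8499 min
Eclipse fraction = arcsin(R_E/r)/pi = arcsin(6371.0000/35530.1410)/pi
= arcsin(0.1793125)/pi = 0.05738733
Eclipse duration = 0.05738733 * 1110.8499 = 63.7487 min

63.7487 minutes


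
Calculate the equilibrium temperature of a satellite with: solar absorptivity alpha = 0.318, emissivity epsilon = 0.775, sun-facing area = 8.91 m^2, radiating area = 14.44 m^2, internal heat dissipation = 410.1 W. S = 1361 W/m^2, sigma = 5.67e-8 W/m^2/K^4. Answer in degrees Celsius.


Numerator = alpha*S*A_sun + Q_int = 0.318*1361*8.91 + 410.1 = 4266.3302 W
Denominator = eps*sigma*A_rad = 0.775*5.67e-8*14.44 = 6.345297e-07 W/K^4
T^4 = 6.7236099e+09 K^4
T = 286.3523 K = 13.2023 C

13.2023 degrees Celsius


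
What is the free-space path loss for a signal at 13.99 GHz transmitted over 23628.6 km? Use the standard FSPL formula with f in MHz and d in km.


f = 13.99 GHz = 13990.0000 MHz
d = 23628.6 km
FSPL = 32.44 + 20*log10(13990.0000) + 20*log10(23628.6)
FSPL = 32.44 + 82.9164 + 87.4688
FSPL = 202.8251 dB

202.8251 dB


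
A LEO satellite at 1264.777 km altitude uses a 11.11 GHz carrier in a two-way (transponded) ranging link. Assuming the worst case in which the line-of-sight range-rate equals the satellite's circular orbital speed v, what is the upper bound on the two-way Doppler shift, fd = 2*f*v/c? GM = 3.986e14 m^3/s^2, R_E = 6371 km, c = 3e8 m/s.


r = 7.635777e+06 m
v = sqrt(mu/r) = 7225.0695 m/s (worst-case radial velocity)
f = 11.11 GHz = 1.111e+10 Hz
fd = 2*f*v/c = 2*1.111e+10*7225.0695/3.0e+08
fd = 535136.8142 Hz

535136.8142 Hz


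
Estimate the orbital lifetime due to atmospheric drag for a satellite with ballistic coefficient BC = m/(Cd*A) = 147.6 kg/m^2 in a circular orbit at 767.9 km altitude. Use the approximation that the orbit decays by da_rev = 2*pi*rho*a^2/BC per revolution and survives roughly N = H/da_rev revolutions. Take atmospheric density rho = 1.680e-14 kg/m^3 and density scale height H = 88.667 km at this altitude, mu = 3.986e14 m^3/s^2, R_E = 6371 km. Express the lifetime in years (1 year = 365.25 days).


a = R_E + alt = 7138.9000 km = 7.1389e+06 m
da_rev = 2*pi*rho*a^2/BC = 2*pi*1.680e-14*(7.1389e+06)^2/147.6 = 0.0364473024 m per revolution
N = H/da_rev = 88667.0000 m / 0.0364473024 m = 2.4327452e+06 revolutions
P = 2*pi*sqrt(a^3/mu) = 6002.8594 s
lifetime = N*P = 2.4327452e+06 * 6002.8594 = 1.4603427e+10 s = 169021.1497 days
years = 169021.1497 / 365.25 = 462.7547 years

462.7547 years


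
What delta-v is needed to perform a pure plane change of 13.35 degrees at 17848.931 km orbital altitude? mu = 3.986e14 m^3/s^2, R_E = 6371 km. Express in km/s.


r = 24219.9310 km = 2.4219931e+07 m
V = sqrt(mu/r) = 4056.7869 m/s
di = 13.35 deg = 0.2330015 rad
dV = 2*V*sin(di/2) = 2*4056.7869*sin(0.1165007)
dV = 943.1005 m/s = 0.9431005 km/s

0.9431 km/s


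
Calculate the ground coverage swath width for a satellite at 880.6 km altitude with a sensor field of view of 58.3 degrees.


FOV = 58.3 deg = 1.0175 rad
swath = 2 * alt * tan(FOV/2) = 2 * 880.6 * tan(0.5087635)
swath = 2 * 880.6 * 0.5577364
swath = 982.2854 km

982.2854 km


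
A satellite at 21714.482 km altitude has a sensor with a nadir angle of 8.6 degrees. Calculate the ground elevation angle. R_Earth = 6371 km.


r = R_E + alt = 28085.4820 km
Law of sines in the satellite / Earth-center / ground-point triangle:
  sin(nadir)/R_E = sin(90 + el)/r  =>  cos(el) = (r/R_E)*sin(nadir)
cos(el) = (28085.4820 / 6371.0000) * sin(8.6 deg) = 0.6592014
el = arccos(0.6592014) = 48.7610 deg
(Earth-central angle = 90 - nadir - el = 32.6390 deg)

48.7610 degrees


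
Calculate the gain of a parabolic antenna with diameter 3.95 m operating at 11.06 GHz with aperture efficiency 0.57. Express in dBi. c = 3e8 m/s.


lambda = c/f = 3e8 / 1.106e+10 = 0.02712477 m
G = eta*(pi*D/lambda)^2 = 0.57*(pi*3.95/0.02712477)^2
G = 119298.9268 (linear)
G = 10*log10(119298.9268) = 50.7664 dBi

50.7664 dBi


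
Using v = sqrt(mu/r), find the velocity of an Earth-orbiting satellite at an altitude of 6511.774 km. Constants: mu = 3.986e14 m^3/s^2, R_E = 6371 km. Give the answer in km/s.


r = R_E + alt = 6371.0 + 6511.774 = 12882.7740 km = 1.2882774e+07 m
v = sqrt(mu/r) = sqrt(3.986e14 / 1.2882774e+07) = 5562.4222 m/s = 5.5624 km/s

5.5624 km/s


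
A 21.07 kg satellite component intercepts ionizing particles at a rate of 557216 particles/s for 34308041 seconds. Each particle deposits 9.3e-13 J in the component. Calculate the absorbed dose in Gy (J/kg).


Total energy deposited = rate * time * E_per
  = 557216 * 34308041 * 9.3e-13 = 17.7788 J
Dose = E_total / mass = 17.7788 / 21.07
Dose = 0.8437969 Gy

0.8438 Gy


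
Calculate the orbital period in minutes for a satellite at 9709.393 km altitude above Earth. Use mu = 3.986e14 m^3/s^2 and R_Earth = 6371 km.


r = 16080.3930 km = 1.6080393e+07 m
T = 2*pi*sqrt(r^3/mu) = 2*pi*sqrt(4.1580526e+21 / 3.986e14)
T = 20293.4651 s = 338.2244 min

338.2244 minutes


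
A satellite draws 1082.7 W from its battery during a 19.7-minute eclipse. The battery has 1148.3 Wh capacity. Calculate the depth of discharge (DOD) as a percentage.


E_used = P * t / 60 = 1082.7 * 19.7 / 60 = 355.4865 Wh
DOD = E_used / E_total * 100 = 355.4865 / 1148.3 * 100
DOD = 30.9576 %

30.9576 %


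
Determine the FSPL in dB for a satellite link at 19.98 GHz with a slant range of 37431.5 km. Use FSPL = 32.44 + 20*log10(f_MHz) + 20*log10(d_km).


f = 19.98 GHz = 19980.0000 MHz
d = 37431.5 km
FSPL = 32.44 + 20*log10(19980.0000) + 20*log10(37431.5)
FSPL = 32.44 + 86.0119 + 91.4647
FSPL = 209.9167 dB

209.9167 dB


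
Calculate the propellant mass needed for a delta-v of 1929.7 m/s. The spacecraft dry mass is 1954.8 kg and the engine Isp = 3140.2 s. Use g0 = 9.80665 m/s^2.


ve = Isp * g0 = 3140.2 * 9.80665 = 30794.842330 m/s
mass ratio = exp(dv/ve) = exp(1929.7/30794.842330) = 1.06466808
m_prop = m_dry * (mr - 1) = 1954.8 * (1.06466808 - 1)
m_prop = 126.4132 kg

126.4132 kg


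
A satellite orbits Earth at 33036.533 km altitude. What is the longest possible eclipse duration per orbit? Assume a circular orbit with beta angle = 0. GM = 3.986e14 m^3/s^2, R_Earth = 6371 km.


r = 39407.5330 km
T = 1297.5642 min
Eclipse fraction = arcsin(R_E/r)/pi = arcsin(6371.0000/39407.5330)/pi
= arcsin(0.1616696)/pi = 0.05168788
Eclipse duration = 0.05168788 * 1297.5642 = 67.0683 min

67.0683 minutes


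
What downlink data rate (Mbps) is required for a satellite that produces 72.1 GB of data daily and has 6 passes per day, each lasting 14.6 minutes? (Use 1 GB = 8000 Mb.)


total contact time = 6 * 14.6 * 60 = 5256.0000 s
data = 72.1 GB = 576800.0000 Mb
rate = 576800.0000 / 5256.0000 = 109.7412 Mbps

109.7412 Mbps


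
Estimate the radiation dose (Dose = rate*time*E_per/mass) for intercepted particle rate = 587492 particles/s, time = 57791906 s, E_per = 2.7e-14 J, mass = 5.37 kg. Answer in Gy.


Total energy deposited = rate * time * E_per
  = 587492 * 57791906 * 2.7e-14 = 0.9167116 J
Dose = E_total / mass = 0.9167116 / 5.37
Dose = 0.1707098 Gy

0.1707 Gy


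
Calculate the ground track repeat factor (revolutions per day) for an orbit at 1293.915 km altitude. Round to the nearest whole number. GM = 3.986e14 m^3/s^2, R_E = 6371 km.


r = 7.664915e+06 m
T = 2*pi*sqrt(r^3/mu) = 6678.3971 s = 111.3066 min
revs/day = 1440 / 111.3066 = 12.9372
Rounded: 13 revolutions per day

13 revolutions per day


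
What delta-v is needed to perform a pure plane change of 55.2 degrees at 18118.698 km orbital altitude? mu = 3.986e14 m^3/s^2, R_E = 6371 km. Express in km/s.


r = 24489.6980 km = 2.4489698e+07 m
V = sqrt(mu/r) = 4034.3812 m/s
di = 55.2 deg = 0.9634217 rad
dV = 2*V*sin(di/2) = 2*4034.3812*sin(0.4817109)
dV = 3738.2256 m/s = 3.7382 km/s

3.7382 km/s


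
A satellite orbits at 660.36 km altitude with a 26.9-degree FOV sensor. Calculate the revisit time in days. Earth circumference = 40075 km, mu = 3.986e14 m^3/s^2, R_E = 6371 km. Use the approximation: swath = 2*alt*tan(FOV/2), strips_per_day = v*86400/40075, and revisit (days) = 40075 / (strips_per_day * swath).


swath = 2*660.36*tan(0.2347468) = 315.8581 km
v = sqrt(mu/r) = 7529.2025 m/s = 7.5292 km/s
strips/day = v*86400/40075 = 7.5292*86400/40075 = 16.2326
coverage/day = strips * swath = 16.2326 * 315.8581 = 5127.2112 km
revisit = 40075 / 5127.2112 = 7.8161 days

7.8161 days


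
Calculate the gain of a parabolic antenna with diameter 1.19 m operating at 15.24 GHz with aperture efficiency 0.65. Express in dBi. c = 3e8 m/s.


lambda = c/f = 3e8 / 1.524e+10 = 0.01968504 m
G = eta*(pi*D/lambda)^2 = 0.65*(pi*1.19/0.01968504)^2
G = 23444.1477 (linear)
G = 10*log10(23444.1477) = 43.7003 dBi

43.7003 dBi


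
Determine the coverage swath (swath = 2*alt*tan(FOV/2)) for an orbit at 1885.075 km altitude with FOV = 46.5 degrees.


FOV = 46.5 deg = 0.8115781 rad
swath = 2 * alt * tan(FOV/2) = 2 * 1885.075 * tan(0.4057891)
swath = 2 * 1885.075 * 0.4296339
swath = 1619.7843 km

1619.7843 km


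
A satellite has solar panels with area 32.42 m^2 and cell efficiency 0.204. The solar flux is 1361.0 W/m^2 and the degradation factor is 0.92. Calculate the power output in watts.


P = area * eta * S * degradation
P = 32.42 * 0.204 * 1361.0 * 0.92
P = 8281.1210 W

8281.1210 W


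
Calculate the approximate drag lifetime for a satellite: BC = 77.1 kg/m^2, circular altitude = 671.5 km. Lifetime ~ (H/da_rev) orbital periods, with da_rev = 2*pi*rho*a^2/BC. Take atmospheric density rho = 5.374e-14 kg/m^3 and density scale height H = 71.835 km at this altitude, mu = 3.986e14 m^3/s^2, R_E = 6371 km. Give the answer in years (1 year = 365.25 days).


a = R_E + alt = 7042.5000 km = 7.0425e+06 m
da_rev = 2*pi*rho*a^2/BC = 2*pi*5.374e-14*(7.0425e+06)^2/77.1 = 0.217208524 m per revolution
N = H/da_rev = 71835.0000 m / 0.217208524 m = 330719.0657 revolutions
P = 2*pi*sqrt(a^3/mu) = 5881.6815 s
lifetime = N*P = 330719.0657 * 5881.6815 = 1.9451842e+09 s = 22513.7062 days
years = 22513.7062 / 365.25 = 61.6392 years

61.6392 years


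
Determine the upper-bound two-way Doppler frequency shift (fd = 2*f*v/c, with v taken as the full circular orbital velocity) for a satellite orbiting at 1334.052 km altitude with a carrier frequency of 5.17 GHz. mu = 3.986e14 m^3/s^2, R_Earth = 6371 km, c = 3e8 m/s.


r = 7.705052e+06 m
v = sqrt(mu/r) = 7192.5164 m/s (worst-case radial velocity)
f = 5.17 GHz = 5.17e+09 Hz
fd = 2*f*v/c = 2*5.17e+09*7192.5164/3.0e+08
fd = 247902.0649 Hz

247902.0649 Hz


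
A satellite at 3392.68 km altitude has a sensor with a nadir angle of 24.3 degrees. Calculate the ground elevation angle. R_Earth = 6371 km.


r = R_E + alt = 9763.6800 km
Law of sines in the satellite / Earth-center / ground-point triangle:
  sin(nadir)/R_E = sin(90 + el)/r  =>  cos(el) = (r/R_E)*sin(nadir)
cos(el) = (9763.6800 / 6371.0000) * sin(24.3 deg) = 0.6306537
el = arccos(0.6306537) = 50.9016 deg
(Earth-central angle = 90 - nadir - el = 14.7984 deg)

50.9016 degrees


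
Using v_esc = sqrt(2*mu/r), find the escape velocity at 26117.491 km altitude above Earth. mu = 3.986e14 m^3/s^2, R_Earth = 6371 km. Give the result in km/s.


r = 6371.0 + 26117.491 = 32488.4910 km = 3.2488491e+07 m
v_esc = sqrt(2*mu/r) = sqrt(2*3.986e14 / 3.2488491e+07)
v_esc = 4953.5765 m/s = 4.9536 km/s

4.9536 km/s


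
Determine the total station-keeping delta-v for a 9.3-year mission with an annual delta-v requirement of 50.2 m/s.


dV = rate * years = 50.2 * 9.3
dV = 466.8600 m/s

466.8600 m/s


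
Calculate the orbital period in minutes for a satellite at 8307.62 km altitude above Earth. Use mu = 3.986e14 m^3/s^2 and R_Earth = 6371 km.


r = 14678.6200 km = 1.467862e+07 m
T = 2*pi*sqrt(r^3/mu) = 2*pi*sqrt(3.1626831e+21 / 3.986e14)
T = 17698.6061 s = 294.9768 min

294.9768 minutes


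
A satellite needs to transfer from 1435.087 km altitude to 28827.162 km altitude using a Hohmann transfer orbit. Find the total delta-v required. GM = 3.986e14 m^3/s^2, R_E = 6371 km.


r1 = 7806.0870 km = 7.806087e+06 m
r2 = 35198.1620 km = 3.5198162e+07 m
dv1 = sqrt(mu/r1)*(sqrt(2*r2/(r1+r2)) - 1) = 1996.8144 m/s
dv2 = sqrt(mu/r2)*(1 - sqrt(2*r1/(r1+r2))) = 1337.5716 m/s
total dv = |dv1| + |dv2| = 1996.8144 + 1337.5716 = 3334.3860 m/s = 3.3344 km/s

3.3344 km/s


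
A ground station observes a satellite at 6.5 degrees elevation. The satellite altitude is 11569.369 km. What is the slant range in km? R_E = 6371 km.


h = 11569.369 km, el = 6.5 deg
d = -R_E*sin(el) + sqrt((R_E*sin(el))^2 + 2*R_E*h + h^2)
d = -6371.0000*sin(0.1134464) + sqrt((6371.0000*0.1132032)^2 + 2*6371.0000*11569.369 + 11569.369^2)
d = 16065.3053 km

16065.3053 km


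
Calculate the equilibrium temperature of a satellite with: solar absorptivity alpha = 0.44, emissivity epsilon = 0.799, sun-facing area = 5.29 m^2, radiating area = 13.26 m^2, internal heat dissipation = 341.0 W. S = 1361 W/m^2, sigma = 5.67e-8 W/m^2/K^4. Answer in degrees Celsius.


Numerator = alpha*S*A_sun + Q_int = 0.44*1361*5.29 + 341.0 = 3508.8636 W
Denominator = eps*sigma*A_rad = 0.799*5.67e-8*13.26 = 6.0072176e-07 W/K^4
T^4 = 5.8410796e+09 K^4
T = 276.4543 K = 3.3043 C

3.3043 degrees Celsius


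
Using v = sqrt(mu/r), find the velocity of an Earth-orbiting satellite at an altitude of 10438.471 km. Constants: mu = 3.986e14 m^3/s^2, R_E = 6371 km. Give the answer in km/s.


r = R_E + alt = 6371.0 + 10438.471 = 16809.4710 km = 1.6809471e+07 m
v = sqrt(mu/r) = sqrt(3.986e14 / 1.6809471e+07) = 4869.5813 m/s = 4.8696 km/s

4.8696 km/s


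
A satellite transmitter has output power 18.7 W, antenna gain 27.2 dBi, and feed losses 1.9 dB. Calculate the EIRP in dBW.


Pt = 18.7 W = 12.7184 dBW
EIRP = Pt_dBW + Gt - losses = 12.7184 + 27.2 - 1.9 = 38.0184 dBW

38.0184 dBW


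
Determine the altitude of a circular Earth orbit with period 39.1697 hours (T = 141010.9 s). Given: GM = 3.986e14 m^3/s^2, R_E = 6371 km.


T = 141010.9 s
r = (mu*T^2/(4*pi^2))^(1/3) = (3.986e14 * 141010.9^2 / (4*pi^2))^(1/3)
r = 5.8554594e+07 m = 58554.5942 km
alt = r - R_E = 58554.5942 - 6371 = 52183.5942 km

52183.5942 km


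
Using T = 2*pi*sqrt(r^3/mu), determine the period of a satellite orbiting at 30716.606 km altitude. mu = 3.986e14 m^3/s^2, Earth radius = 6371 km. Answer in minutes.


r = 37087.6060 km = 3.7087606e+07 m
T = 2*pi*sqrt(r^3/mu) = 2*pi*sqrt(5.101365e+22 / 3.986e14)
T = 71081.1462 s = 1184.6858 min

1184.6858 minutes


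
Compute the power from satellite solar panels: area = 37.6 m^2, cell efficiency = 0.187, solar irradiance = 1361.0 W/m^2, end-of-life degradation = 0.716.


P = area * eta * S * degradation
P = 37.6 * 0.187 * 1361.0 * 0.716
P = 6851.7357 W

6851.7357 W


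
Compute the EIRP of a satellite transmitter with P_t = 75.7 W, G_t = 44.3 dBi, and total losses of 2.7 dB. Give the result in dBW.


Pt = 75.7 W = 18.7910 dBW
EIRP = Pt_dBW + Gt - losses = 18.7910 + 44.3 - 2.7 = 60.3910 dBW

60.3910 dBW


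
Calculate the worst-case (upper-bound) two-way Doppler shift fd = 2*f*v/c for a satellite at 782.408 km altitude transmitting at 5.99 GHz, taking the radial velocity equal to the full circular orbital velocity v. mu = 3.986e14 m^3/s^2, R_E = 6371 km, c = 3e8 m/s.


r = 7.153408e+06 m
v = sqrt(mu/r) = 7464.6964 m/s (worst-case radial velocity)
f = 5.99 GHz = 5.99e+09 Hz
fd = 2*f*v/c = 2*5.99e+09*7464.6964/3.0e+08
fd = 298090.2097 Hz

298090.2097 Hz


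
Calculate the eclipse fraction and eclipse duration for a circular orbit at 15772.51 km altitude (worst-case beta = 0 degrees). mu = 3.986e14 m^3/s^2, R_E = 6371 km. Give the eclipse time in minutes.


r = 22143.5100 km
T = 546.5497 min
Eclipse fraction = arcsin(R_E/r)/pi = arcsin(6371.0000/22143.5100)/pi
= arcsin(0.2877141)/pi = 0.09289529
Eclipse duration = 0.09289529 * 546.5497 = 50.7719 min

50.7719 minutes


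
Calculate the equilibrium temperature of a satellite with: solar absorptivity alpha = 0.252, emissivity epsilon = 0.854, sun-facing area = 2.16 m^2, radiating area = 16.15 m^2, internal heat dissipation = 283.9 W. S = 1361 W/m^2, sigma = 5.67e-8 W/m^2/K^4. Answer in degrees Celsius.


Numerator = alpha*S*A_sun + Q_int = 0.252*1361*2.16 + 283.9 = 1024.7195 W
Denominator = eps*sigma*A_rad = 0.854*5.67e-8*16.15 = 7.8201207e-07 W/K^4
T^4 = 1.3103628e+09 K^4
T = 190.2602 K = -82.8898 C

-82.8898 degrees Celsius


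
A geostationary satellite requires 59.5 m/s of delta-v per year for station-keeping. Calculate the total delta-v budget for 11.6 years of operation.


dV = rate * years = 59.5 * 11.6
dV = 690.2000 m/s

690.2000 m/s


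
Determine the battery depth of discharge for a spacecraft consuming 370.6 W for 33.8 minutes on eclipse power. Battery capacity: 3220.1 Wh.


E_used = P * t / 60 = 370.6 * 33.8 / 60 = 208.7713 Wh
DOD = E_used / E_total * 100 = 208.7713 / 3220.1 * 100
DOD = 6.4834 %

6.4834 %


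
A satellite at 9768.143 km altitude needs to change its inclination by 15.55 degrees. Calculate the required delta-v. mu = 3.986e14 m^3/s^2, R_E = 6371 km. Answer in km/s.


r = 16139.1430 km = 1.6139143e+07 m
V = sqrt(mu/r) = 4969.6799 m/s
di = 15.55 deg = 0.2713987 rad
dV = 2*V*sin(di/2) = 2*4969.6799*sin(0.1356993)
dV = 1344.6290 m/s = 1.3446 km/s

1.3446 km/s


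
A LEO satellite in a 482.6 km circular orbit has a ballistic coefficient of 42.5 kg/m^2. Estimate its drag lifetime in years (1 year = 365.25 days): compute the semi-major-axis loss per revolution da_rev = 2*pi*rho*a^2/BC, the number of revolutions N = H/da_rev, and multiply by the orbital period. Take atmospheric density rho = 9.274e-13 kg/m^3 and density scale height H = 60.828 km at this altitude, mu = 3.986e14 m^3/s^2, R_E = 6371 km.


a = R_E + alt = 6853.6000 km = 6.8536e+06 m
da_rev = 2*pi*rho*a^2/BC = 2*pi*9.274e-13*(6.8536e+06)^2/42.5 = 6.440143 m per revolution
N = H/da_rev = 60828.0000 m / 6.440143 m = 9445.1313 revolutions
P = 2*pi*sqrt(a^3/mu) = 5646.6303 s
lifetime = N*P = 9445.1313 * 5646.6303 = 5.3333164e+07 s = 617.2820 days
years = 617.2820 / 365.25 = 1.6900 years

1.6900 years


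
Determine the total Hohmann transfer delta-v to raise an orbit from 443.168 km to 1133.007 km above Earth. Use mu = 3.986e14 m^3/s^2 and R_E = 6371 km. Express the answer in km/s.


r1 = 6814.1680 km = 6.814168e+06 m
r2 = 7504.0070 km = 7.504007e+06 m
dv1 = sqrt(mu/r1)*(sqrt(2*r2/(r1+r2)) - 1) = 182.0763 m/s
dv2 = sqrt(mu/r2)*(1 - sqrt(2*r1/(r1+r2))) = 177.7380 m/s
total dv = |dv1| + |dv2| = 182.0763 + 177.7380 = 359.8143 m/s = 0.3598143 km/s

0.3598 km/s


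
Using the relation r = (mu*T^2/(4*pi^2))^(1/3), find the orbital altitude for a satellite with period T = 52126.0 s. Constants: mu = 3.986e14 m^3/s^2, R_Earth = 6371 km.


T = 52126.0 s
r = (mu*T^2/(4*pi^2))^(1/3) = (3.986e14 * 52126.0^2 / (4*pi^2))^(1/3)
r = 3.0159823e+07 m = 30159.8228 km
alt = r - R_E = 30159.8228 - 6371 = 23788.8228 km

23788.8228 km


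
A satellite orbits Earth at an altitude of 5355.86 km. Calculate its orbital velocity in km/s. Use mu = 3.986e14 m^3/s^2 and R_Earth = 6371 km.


r = R_E + alt = 6371.0 + 5355.86 = 11726.8600 km = 1.172686e+07 m
v = sqrt(mu/r) = sqrt(3.986e14 / 1.172686e+07) = 5830.1238 m/s = 5.8301 km/s

5.8301 km/s


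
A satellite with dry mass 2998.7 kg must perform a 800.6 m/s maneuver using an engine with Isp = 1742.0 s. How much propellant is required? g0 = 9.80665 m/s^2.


ve = Isp * g0 = 1742.0 * 9.80665 = 17083.184300 m/s
mass ratio = exp(dv/ve) = exp(800.6/17083.184300) = 1.04798031
m_prop = m_dry * (mr - 1) = 2998.7 * (1.04798031 - 1)
m_prop = 143.8786 kg

143.8786 kg


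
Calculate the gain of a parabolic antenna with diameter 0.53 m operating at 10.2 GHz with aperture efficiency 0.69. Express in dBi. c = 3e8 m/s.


lambda = c/f = 3e8 / 1.02e+10 = 0.02941176 m
G = eta*(pi*D/lambda)^2 = 0.69*(pi*0.53/0.02941176)^2
G = 2211.3547 (linear)
G = 10*log10(2211.3547) = 33.4466 dBi

33.4466 dBi


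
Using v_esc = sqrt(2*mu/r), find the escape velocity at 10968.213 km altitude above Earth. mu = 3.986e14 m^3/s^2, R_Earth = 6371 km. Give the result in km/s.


r = 6371.0 + 10968.213 = 17339.2130 km = 1.7339213e+07 m
v_esc = sqrt(2*mu/r) = sqrt(2*3.986e14 / 1.7339213e+07)
v_esc = 6780.6129 m/s = 6.7806 km/s

6.7806 km/s


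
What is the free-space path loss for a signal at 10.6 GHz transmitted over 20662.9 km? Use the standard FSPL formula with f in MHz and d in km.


f = 10.6 GHz = 10600.0000 MHz
d = 20662.9 km
FSPL = 32.44 + 20*log10(10600.0000) + 20*log10(20662.9)
FSPL = 32.44 + 80.5061 + 86.3038
FSPL = 199.2499 dB

199.2499 dB


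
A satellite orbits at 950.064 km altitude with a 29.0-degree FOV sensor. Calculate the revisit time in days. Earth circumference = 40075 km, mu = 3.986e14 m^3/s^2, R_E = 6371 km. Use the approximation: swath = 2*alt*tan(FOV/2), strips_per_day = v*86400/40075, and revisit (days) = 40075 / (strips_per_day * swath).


swath = 2*950.064*tan(0.2530727) = 491.4065 km
v = sqrt(mu/r) = 7378.7287 m/s = 7.3787 km/s
strips/day = v*86400/40075 = 7.3787*86400/40075 = 15.9082
coverage/day = strips * swath = 15.9082 * 491.4065 = 7817.4060 km
revisit = 40075 / 7817.4060 = 5.1264 days

5.1264 days


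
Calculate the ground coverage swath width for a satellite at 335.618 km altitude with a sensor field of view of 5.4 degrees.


FOV = 5.4 deg = 0.09424778 rad
swath = 2 * alt * tan(FOV/2) = 2 * 335.618 * tan(0.04712389)
swath = 2 * 335.618 * 0.0471588
swath = 31.6547 km

31.6547 km


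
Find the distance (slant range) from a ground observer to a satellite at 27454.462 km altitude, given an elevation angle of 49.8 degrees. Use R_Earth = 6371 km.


h = 27454.462 km, el = 49.8 deg
d = -R_E*sin(el) + sqrt((R_E*sin(el))^2 + 2*R_E*h + h^2)
d = -6371.0000*sin(0.869174) + sqrt((6371.0000*0.763796)^2 + 2*6371.0000*27454.462 + 27454.462^2)
d = 28708.4233 km

28708.4233 km


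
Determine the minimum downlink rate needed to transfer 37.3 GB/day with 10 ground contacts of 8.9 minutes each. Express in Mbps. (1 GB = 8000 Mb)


total contact time = 10 * 8.9 * 60 = 5340.0000 s
data = 37.3 GB = 298400.0000 Mb
rate = 298400.0000 / 5340.0000 = 55.8801 Mbps

55.8801 Mbps


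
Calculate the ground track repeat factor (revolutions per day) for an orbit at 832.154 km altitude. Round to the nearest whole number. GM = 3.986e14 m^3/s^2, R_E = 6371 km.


r = 7.203154e+06 m
T = 2*pi*sqrt(r^3/mu) = 6084.0850 s = 101.4014 min
revs/day = 1440 / 101.4014 = 14.2010
Rounded: 14 revolutions per day

14 revolutions per day


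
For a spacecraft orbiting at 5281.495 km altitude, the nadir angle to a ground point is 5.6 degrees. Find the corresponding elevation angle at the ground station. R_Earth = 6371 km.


r = R_E + alt = 11652.4950 km
Law of sines in the satellite / Earth-center / ground-point triangle:
  sin(nadir)/R_E = sin(90 + el)/r  =>  cos(el) = (r/R_E)*sin(nadir)
cos(el) = (11652.4950 / 6371.0000) * sin(5.6 deg) = 0.1784781
el = arccos(0.1784781) = 79.7189 deg
(Earth-central angle = 90 - nadir - el = 4.6811 deg)

79.7189 degrees


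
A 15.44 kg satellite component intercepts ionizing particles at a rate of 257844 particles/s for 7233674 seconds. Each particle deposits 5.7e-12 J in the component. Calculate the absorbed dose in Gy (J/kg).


Total energy deposited = rate * time * E_per
  = 257844 * 7233674 * 5.7e-12 = 10.6314 J
Dose = E_total / mass = 10.6314 / 15.44
Dose = 0.6885627 Gy

0.6886 Gy


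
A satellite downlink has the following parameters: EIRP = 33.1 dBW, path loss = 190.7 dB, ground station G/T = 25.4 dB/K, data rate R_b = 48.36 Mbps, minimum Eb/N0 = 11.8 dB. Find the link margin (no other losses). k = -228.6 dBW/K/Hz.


C/N0 = EIRP - FSPL + G/T - k = 33.1 - 190.7 + 25.4 - (-228.6)
C/N0 = 96.4000 dB-Hz
R_b = 48.36 Mbps = 4.836e+07 bps -> 10*log10(R_b) = 76.8449 dB-Hz
Eb/N0 = C/N0 - 10*log10(R_b) = 96.4000 - 76.8449 = 19.5551 dB
Margin = Eb/N0 - Eb/N0_req = 19.5551 - 11.8 = 7.7551 dB (link closes)

7.7551 dB


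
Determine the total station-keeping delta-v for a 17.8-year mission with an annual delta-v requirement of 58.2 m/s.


dV = rate * years = 58.2 * 17.8
dV = 1035.9600 m/s

1035.9600 m/s


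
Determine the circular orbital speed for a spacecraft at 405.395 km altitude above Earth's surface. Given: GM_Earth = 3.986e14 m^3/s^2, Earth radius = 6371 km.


r = R_E + alt = 6371.0 + 405.395 = 6776.3950 km = 6.776395e+06 m
v = sqrt(mu/r) = sqrt(3.986e14 / 6.776395e+06) = 7669.5395 m/s = 7.6695 km/s

7.6695 km/s


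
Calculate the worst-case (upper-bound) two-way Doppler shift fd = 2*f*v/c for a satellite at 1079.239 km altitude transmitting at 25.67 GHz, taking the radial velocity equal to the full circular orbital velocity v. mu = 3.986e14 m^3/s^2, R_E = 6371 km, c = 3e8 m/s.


r = 7.450239e+06 m
v = sqrt(mu/r) = 7314.4815 m/s (worst-case radial velocity)
f = 25.67 GHz = 2.567e+10 Hz
fd = 2*f*v/c = 2*2.567e+10*7314.4815/3.0e+08
fd = 1.2517516e+06 Hz

1.2518e+06 Hz


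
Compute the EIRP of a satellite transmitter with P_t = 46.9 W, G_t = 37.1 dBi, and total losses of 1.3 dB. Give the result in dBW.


Pt = 46.9 W = 16.7117 dBW
EIRP = Pt_dBW + Gt - losses = 16.7117 + 37.1 - 1.3 = 52.5117 dBW

52.5117 dBW


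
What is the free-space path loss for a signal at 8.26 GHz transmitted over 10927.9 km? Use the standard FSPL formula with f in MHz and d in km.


f = 8.26 GHz = 8260.0000 MHz
d = 10927.9 km
FSPL = 32.44 + 20*log10(8260.0000) + 20*log10(10927.9)
FSPL = 32.44 + 78.3396 + 80.7707
FSPL = 191.5503 dB

191.5503 dB


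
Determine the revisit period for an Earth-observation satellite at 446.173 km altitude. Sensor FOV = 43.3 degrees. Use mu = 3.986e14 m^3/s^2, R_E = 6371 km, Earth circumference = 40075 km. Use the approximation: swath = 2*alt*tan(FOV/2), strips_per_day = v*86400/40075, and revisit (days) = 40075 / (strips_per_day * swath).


swath = 2*446.173*tan(0.3778638) = 354.2059 km
v = sqrt(mu/r) = 7646.5668 m/s = 7.6466 km/s
strips/day = v*86400/40075 = 7.6466*86400/40075 = 16.4857
coverage/day = strips * swath = 16.4857 * 354.2059 = 5839.3225 km
revisit = 40075 / 5839.3225 = 6.8630 days

6.8630 days


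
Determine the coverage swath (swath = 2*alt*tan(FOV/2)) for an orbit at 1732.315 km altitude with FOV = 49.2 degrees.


FOV = 49.2 deg = 0.858702 rad
swath = 2 * alt * tan(FOV/2) = 2 * 1732.315 * tan(0.429351)
swath = 2 * 1732.315 * 0.4578357
swath = 1586.2315 km

1586.2315 km


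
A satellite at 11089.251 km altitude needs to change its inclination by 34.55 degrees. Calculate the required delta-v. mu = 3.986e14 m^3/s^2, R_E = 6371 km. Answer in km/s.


r = 17460.2510 km = 1.7460251e+07 m
V = sqrt(mu/r) = 4777.9699 m/s
di = 34.55 deg = 0.6030113 rad
dV = 2*V*sin(di/2) = 2*4777.9699*sin(0.3015056)
dV = 2837.7152 m/s = 2.8377 km/s

2.8377 km/s


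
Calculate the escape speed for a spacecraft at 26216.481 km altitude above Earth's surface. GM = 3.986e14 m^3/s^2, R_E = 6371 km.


r = 6371.0 + 26216.481 = 32587.4810 km = 3.2587481e+07 m
v_esc = sqrt(2*mu/r) = sqrt(2*3.986e14 / 3.2587481e+07)
v_esc = 4946.0471 m/s = 4.9460 km/s

4.9460 km/s


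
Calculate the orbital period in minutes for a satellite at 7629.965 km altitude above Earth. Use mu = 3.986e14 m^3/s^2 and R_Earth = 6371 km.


r = 14000.9650 km = 1.4000965e+07 m
T = 2*pi*sqrt(r^3/mu) = 2*pi*sqrt(2.7445675e+21 / 3.986e14)
T = 16487.2482 s = 274.7875 min

274.7875 minutes


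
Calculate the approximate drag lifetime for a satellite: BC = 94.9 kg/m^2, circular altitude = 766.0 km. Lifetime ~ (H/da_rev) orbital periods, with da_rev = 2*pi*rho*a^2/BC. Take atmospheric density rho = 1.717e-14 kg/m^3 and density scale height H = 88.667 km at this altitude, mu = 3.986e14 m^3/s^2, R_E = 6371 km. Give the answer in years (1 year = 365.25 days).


a = R_E + alt = 7137.0000 km = 7.137e+06 m
da_rev = 2*pi*rho*a^2/BC = 2*pi*1.717e-14*(7.137e+06)^2/94.9 = 0.0579049038 m per revolution
N = H/da_rev = 88667.0000 m / 0.0579049038 m = 1.531252e+06 revolutions
P = 2*pi*sqrt(a^3/mu) = 6000.4631 s
lifetime = N*P = 1.531252e+06 * 6000.4631 = 9.1882211e+09 s = 106345.1514 days
years = 106345.1514 / 365.25 = 291.1572 years

291.1572 years


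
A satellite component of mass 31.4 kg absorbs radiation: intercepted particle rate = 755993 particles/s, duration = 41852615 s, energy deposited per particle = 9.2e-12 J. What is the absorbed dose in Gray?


Total energy deposited = rate * time * E_per
  = 755993 * 41852615 * 9.2e-12 = 291.0906 J
Dose = E_total / mass = 291.0906 / 31.4
Dose = 9.2704 Gy

9.2704 Gy


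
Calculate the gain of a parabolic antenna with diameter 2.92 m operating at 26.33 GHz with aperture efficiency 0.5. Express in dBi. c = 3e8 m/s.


lambda = c/f = 3e8 / 2.633e+10 = 0.01139385 m
G = eta*(pi*D/lambda)^2 = 0.5*(pi*2.92/0.01139385)^2
G = 324111.6646 (linear)
G = 10*log10(324111.6646) = 55.1069 dBi

55.1069 dBi


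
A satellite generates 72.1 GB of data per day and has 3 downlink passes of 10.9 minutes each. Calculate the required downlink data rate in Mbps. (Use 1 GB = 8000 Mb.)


total contact time = 3 * 10.9 * 60 = 1962.0000 s
data = 72.1 GB = 576800.0000 Mb
rate = 576800.0000 / 1962.0000 = 293.9857 Mbps

293.9857 Mbps


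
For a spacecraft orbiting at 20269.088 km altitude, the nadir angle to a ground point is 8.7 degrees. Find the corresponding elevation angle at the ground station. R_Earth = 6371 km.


r = R_E + alt = 26640.0880 km
Law of sines in the satellite / Earth-center / ground-point triangle:
  sin(nadir)/R_E = sin(90 + el)/r  =>  cos(el) = (r/R_E)*sin(nadir)
cos(el) = (26640.0880 / 6371.0000) * sin(8.7 deg) = 0.6324912
el = arccos(0.6324912) = 50.7658 deg
(Earth-central angle = 90 - nadir - el = 30.5342 deg)

50.7658 degrees


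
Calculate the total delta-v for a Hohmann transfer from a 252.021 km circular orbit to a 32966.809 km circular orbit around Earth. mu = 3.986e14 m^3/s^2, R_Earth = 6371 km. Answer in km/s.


r1 = 6623.0210 km = 6.623021e+06 m
r2 = 39337.8090 km = 3.9337809e+07 m
dv1 = sqrt(mu/r1)*(sqrt(2*r2/(r1+r2)) - 1) = 2392.1803 m/s
dv2 = sqrt(mu/r2)*(1 - sqrt(2*r1/(r1+r2))) = 1474.3129 m/s
total dv = |dv1| + |dv2| = 2392.1803 + 1474.3129 = 3866.4932 m/s = 3.8665 km/s

3.8665 km/s


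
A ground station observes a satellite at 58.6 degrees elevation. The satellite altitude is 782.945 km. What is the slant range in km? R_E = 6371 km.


h = 782.945 km, el = 58.6 deg
d = -R_E*sin(el) + sqrt((R_E*sin(el))^2 + 2*R_E*h + h^2)
d = -6371.0000*sin(1.0228) + sqrt((6371.0000*0.8535508)^2 + 2*6371.0000*782.945 + 782.945^2)
d = 899.2851 km

899.2851 km


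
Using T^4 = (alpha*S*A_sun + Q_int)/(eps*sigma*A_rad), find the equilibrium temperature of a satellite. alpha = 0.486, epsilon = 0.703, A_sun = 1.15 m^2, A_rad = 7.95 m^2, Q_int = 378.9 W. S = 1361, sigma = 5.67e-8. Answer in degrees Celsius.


Numerator = alpha*S*A_sun + Q_int = 0.486*1361*1.15 + 378.9 = 1139.5629 W
Denominator = eps*sigma*A_rad = 0.703*5.67e-8*7.95 = 3.1688779e-07 W/K^4
T^4 = 3.5961085e+09 K^4
T = 244.8828 K = -28.2672 C

-28.2672 degrees Celsius


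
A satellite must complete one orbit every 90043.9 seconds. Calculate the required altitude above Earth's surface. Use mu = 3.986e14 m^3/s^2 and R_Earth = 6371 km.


T = 90043.9 s
r = (mu*T^2/(4*pi^2))^(1/3) = (3.986e14 * 90043.9^2 / (4*pi^2))^(1/3)
r = 4.3420556e+07 m = 43420.5564 km
alt = r - R_E = 43420.5564 - 6371 = 37049.5564 km

37049.5564 km


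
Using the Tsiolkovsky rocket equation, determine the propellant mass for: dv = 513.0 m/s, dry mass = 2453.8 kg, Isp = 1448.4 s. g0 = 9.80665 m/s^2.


ve = Isp * g0 = 1448.4 * 9.80665 = 14203.951860 m/s
mass ratio = exp(dv/ve) = exp(513.0/14203.951860) = 1.03677684
m_prop = m_dry * (mr - 1) = 2453.8 * (1.03677684 - 1)
m_prop = 90.2430 kg

90.2430 kg


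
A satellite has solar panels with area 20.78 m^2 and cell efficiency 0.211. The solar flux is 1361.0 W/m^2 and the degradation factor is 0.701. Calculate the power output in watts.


P = area * eta * S * degradation
P = 20.78 * 0.211 * 1361.0 * 0.701
P = 4183.1568 W

4183.1568 W


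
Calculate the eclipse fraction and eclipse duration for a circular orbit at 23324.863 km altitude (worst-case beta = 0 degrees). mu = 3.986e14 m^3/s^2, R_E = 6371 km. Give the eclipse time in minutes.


r = 29695.8630 km
T = 848.7971 min
Eclipse fraction = arcsin(R_E/r)/pi = arcsin(6371.0000/29695.8630)/pi
= arcsin(0.2145417)/pi = 0.06882577
Eclipse duration = 0.06882577 * 848.7971 = 58.4191 min

58.4191 minutes


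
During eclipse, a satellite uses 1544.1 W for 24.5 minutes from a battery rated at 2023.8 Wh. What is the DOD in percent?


E_used = P * t / 60 = 1544.1 * 24.5 / 60 = 630.5075 Wh
DOD = E_used / E_total * 100 = 630.5075 / 2023.8 * 100
DOD = 31.1546 %

31.1546 %


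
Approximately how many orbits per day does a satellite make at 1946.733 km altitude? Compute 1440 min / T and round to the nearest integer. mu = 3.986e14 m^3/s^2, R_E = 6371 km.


r = 8.317733e+06 m
T = 2*pi*sqrt(r^3/mu) = 7549.5086 s = 125.8251 min
revs/day = 1440 / 125.8251 = 11.4445
Rounded: 11 revolutions per day

11 revolutions per day


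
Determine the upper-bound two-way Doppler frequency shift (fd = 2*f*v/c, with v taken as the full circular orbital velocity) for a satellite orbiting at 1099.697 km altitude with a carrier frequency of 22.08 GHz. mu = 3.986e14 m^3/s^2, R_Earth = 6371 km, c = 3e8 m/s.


r = 7.470697e+06 m
v = sqrt(mu/r) = 7304.4595 m/s (worst-case radial velocity)
f = 22.08 GHz = 2.208e+10 Hz
fd = 2*f*v/c = 2*2.208e+10*7304.4595/3.0e+08
fd = 1.0752164e+06 Hz

1.0752e+06 Hz


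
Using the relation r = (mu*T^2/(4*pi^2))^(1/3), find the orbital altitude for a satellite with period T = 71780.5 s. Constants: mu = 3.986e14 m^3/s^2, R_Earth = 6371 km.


T = 71780.5 s
r = (mu*T^2/(4*pi^2))^(1/3) = (3.986e14 * 71780.5^2 / (4*pi^2))^(1/3)
r = 3.7330474e+07 m = 37330.4741 km
alt = r - R_E = 37330.4741 - 6371 = 30959.4741 km

30959.4741 km


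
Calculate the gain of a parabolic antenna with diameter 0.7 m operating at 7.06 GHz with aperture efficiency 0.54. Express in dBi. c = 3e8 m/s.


lambda = c/f = 3e8 / 7.06e+09 = 0.04249292 m
G = eta*(pi*D/lambda)^2 = 0.54*(pi*0.7/0.04249292)^2
G = 1446.2936 (linear)
G = 10*log10(1446.2936) = 31.6026 dBi

31.6026 dBi


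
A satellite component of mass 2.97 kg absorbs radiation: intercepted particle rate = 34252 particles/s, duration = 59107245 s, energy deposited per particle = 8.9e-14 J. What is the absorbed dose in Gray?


Total energy deposited = rate * time * E_per
  = 34252 * 59107245 * 8.9e-14 = 0.1801842 J
Dose = E_total / mass = 0.1801842 / 2.97
Dose = 0.06066807 Gy

0.0607 Gy


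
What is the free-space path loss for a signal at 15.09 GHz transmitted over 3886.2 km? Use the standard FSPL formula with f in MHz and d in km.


f = 15.09 GHz = 15090.0000 MHz
d = 3886.2 km
FSPL = 32.44 + 20*log10(15090.0000) + 20*log10(3886.2)
FSPL = 32.44 + 83.5738 + 71.7905
FSPL = 187.8043 dB

187.8043 dB


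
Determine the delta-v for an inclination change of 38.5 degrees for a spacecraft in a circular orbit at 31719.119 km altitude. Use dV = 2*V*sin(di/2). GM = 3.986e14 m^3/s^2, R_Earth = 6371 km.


r = 38090.1190 km = 3.8090119e+07 m
V = sqrt(mu/r) = 3234.9121 m/s
di = 38.5 deg = 0.6719518 rad
dV = 2*V*sin(di/2) = 2*3234.9121*sin(0.3359759)
dV = 2133.0405 m/s = 2.1330 km/s

2.1330 km/s


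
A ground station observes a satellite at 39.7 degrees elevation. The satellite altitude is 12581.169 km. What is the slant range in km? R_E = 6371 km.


h = 12581.169 km, el = 39.7 deg
d = -R_E*sin(el) + sqrt((R_E*sin(el))^2 + 2*R_E*h + h^2)
d = -6371.0000*sin(0.6928957) + sqrt((6371.0000*0.6387678)^2 + 2*6371.0000*12581.169 + 12581.169^2)
d = 14237.6937 km

14237.6937 km


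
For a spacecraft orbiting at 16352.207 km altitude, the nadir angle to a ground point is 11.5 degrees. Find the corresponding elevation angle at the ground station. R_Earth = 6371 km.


r = R_E + alt = 22723.2070 km
Law of sines in the satellite / Earth-center / ground-point triangle:
  sin(nadir)/R_E = sin(90 + el)/r  =>  cos(el) = (r/R_E)*sin(nadir)
cos(el) = (22723.2070 / 6371.0000) * sin(11.5 deg) = 0.7110781
el = arccos(0.7110781) = 44.6773 deg
(Earth-central angle = 90 - nadir - el = 33.8227 deg)

44.6773 degrees


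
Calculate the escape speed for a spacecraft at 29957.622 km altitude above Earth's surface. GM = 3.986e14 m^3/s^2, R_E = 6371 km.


r = 6371.0 + 29957.622 = 36328.6220 km = 3.6328622e+07 m
v_esc = sqrt(2*mu/r) = sqrt(2*3.986e14 / 3.6328622e+07)
v_esc = 4684.4562 m/s = 4.6845 km/s

4.6845 km/s


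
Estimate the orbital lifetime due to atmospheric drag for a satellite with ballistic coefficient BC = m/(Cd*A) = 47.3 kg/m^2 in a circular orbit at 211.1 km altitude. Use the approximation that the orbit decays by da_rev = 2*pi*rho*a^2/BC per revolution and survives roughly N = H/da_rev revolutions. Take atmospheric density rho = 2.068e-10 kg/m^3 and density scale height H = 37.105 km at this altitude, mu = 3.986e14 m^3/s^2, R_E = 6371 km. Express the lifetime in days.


a = R_E + alt = 6582.1000 km = 6.5821e+06 m
da_rev = 2*pi*rho*a^2/BC = 2*pi*2.068e-10*(6.5821e+06)^2/47.3 = 1190.140445 m per revolution
N = H/da_rev = 37105.0000 m / 1190.140445 m = 31.1770 revolutions
P = 2*pi*sqrt(a^3/mu) = 5314.4452 s
lifetime = N*P = 31.1770 * 5314.4452 = 165688.4202 s = 1.9177 days

1.9177 days


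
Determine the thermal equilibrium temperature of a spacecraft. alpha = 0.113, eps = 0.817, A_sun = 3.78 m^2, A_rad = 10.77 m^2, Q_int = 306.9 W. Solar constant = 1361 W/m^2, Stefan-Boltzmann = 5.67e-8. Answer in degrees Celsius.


Numerator = alpha*S*A_sun + Q_int = 0.113*1361*3.78 + 306.9 = 888.2375 W
Denominator = eps*sigma*A_rad = 0.817*5.67e-8*10.77 = 4.989084e-07 W/K^4
T^4 = 1.780362e+09 K^4
T = 205.4126 K = -67.7374 C

-67.7374 degrees Celsius


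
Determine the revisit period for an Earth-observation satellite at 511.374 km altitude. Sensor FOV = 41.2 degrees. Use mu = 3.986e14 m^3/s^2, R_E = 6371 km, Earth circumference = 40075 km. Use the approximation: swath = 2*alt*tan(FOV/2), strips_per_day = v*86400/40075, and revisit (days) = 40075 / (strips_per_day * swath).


swath = 2*511.374*tan(0.3595378) = 384.4257 km
v = sqrt(mu/r) = 7610.2603 m/s = 7.6103 km/s
strips/day = v*86400/40075 = 7.6103*86400/40075 = 16.4074
coverage/day = strips * swath = 16.4074 * 384.4257 = 6307.4256 km
revisit = 40075 / 6307.4256 = 6.3536 days

6.3536 days
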